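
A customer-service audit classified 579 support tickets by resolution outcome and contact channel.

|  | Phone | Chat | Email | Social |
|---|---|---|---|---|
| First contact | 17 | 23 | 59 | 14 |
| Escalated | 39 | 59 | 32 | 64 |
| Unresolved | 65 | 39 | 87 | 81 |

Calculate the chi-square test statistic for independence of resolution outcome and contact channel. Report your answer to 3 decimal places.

59.031

Row totals: 113, 194, 272. Column totals: 121, 121, 178, 159. Grand total N = 579.
Expected counts (row total × column total / N):
  First contact, Phone: 113×121/579 = 23.6149
  First contact, Chat: 113×121/579 = 23.6149
  First contact, Email: 113×178/579 = 34.7392
  First contact, Social: 113×159/579 = 31.0311
  Escalated, Phone: 194×121/579 = 40.5423
  Escalated, Chat: 194×121/579 = 40.5423
  Escalated, Email: 194×178/579 = 59.6408
  Escalated, Social: 194×159/579 = 53.2746
  Unresolved, Phone: 272×121/579 = 56.8428
  Unresolved, Chat: 272×121/579 = 56.8428
  Unresolved, Email: 272×178/579 = 83.6200
  Unresolved, Social: 272×159/579 = 74.6943
Contributions (O − E)²/E:
  (17 − 23.6149)²/23.6149 = 1.8529
  (23 − 23.6149)²/23.6149 = 0.0160
  (59 − 34.7392)²/34.7392 = 16.9430
  (14 − 31.0311)²/31.0311 = 9.3473
  (39 − 40.5423)²/40.5423 = 0.0587
  (59 − 40.5423)²/40.5423 = 8.4032
  (32 − 59.6408)²/59.6408 = 12.8103
  (64 − 53.2746)²/53.2746 = 2.1593
  (65 − 56.8428)²/56.8428 = 1.1706
  (39 − 56.8428)²/56.8428 = 5.6008
  (87 − 83.6200)²/83.6200 = 0.1366
  (81 − 74.6943)²/74.6943 = 0.5323
χ² = 1.8529 + 0.0160 + 16.9430 + 9.3473 + 0.0587 + 8.4032 + 12.8103 + 2.1593 + 1.1706 + 5.6008 + 0.1366 + 0.5323 = 59.031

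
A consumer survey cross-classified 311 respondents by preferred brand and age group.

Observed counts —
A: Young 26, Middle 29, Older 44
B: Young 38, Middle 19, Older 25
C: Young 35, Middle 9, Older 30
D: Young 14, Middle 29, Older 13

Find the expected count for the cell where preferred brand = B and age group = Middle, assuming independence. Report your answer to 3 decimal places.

Row total (B) = 82; column total (Middle) = 86; grand total N = 311.
Expected count = (row total × column total) / N = 82 × 86 / 311 = 22.675.

22.675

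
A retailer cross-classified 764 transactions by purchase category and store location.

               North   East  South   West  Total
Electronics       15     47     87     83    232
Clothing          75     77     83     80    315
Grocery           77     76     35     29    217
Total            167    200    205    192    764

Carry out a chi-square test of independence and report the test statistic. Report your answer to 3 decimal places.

Grand total N = 764.
Expected counts (row total × column total / N):
  Electronics, North: 232×167/764 = 50.7120
  Electronics, East: 232×200/764 = 60.7330
  Electronics, South: 232×205/764 = 62.2513
  Electronics, West: 232×192/764 = 58.3037
  Clothing, North: 315×167/764 = 68.8547
  Clothing, East: 315×200/764 = 82.4607
  Clothing, South: 315×205/764 = 84.5223
  Clothing, West: 315×192/764 = 79.1623
  Grocery, North: 217×167/764 = 47.4332
  Grocery, East: 217×200/764 = 56.8063
  Grocery, South: 217×205/764 = 58.2264
  Grocery, West: 217×192/764 = 54.5340
Contributions (O − E)²/E:
  (15 − 50.7120)²/50.7120 = 25.1488
  (47 − 60.7330)²/60.7330 = 3.1053
  (87 − 62.2513)²/62.2513 = 9.8391
  (83 − 58.3037)²/58.3037 = 10.4609
  (75 − 68.8547)²/68.8547 = 0.5485
  (77 − 82.4607)²/82.4607 = 0.3616
  (83 − 84.5223)²/84.5223 = 0.0274
  (80 − 79.1623)²/79.1623 = 0.0089
  (77 − 47.4332)²/47.4332 = 18.4300
  (76 − 56.8063)²/56.8063 = 6.4852
  (35 − 58.2264)²/58.2264 = 9.2650
  (29 − 54.5340)²/54.5340 = 11.9556
χ² = 25.1488 + 3.1053 + 9.8391 + 10.4609 + 0.5485 + 0.3616 + 0.0274 + 0.0089 + 18.4300 + 6.4852 + 9.2650 + 11.9556 = 95.636

95.636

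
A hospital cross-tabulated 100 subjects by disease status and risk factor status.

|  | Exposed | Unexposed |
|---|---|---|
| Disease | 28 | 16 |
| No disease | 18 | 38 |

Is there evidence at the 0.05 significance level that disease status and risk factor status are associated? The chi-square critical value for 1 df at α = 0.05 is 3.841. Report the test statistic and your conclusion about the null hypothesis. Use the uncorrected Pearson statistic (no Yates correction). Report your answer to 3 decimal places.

Row totals: 44, 56. Column totals: 46, 54. Grand total N = 100.
Expected counts (row total × column total / N):
  Disease, Exposed: 44×46/100 = 20.2400
  Disease, Unexposed: 44×54/100 = 23.7600
  No disease, Exposed: 56×46/100 = 25.7600
  No disease, Unexposed: 56×54/100 = 30.2400
Contributions (O − E)²/E:
  (28 − 20.2400)²/20.2400 = 2.9752
  (16 − 23.7600)²/23.7600 = 2.5344
  (18 − 25.7600)²/25.7600 = 2.3376
  (38 − 30.2400)²/30.2400 = 1.9913
χ² = 2.9752 + 2.5344 + 2.3376 + 1.9913 = 9.839
df = (2−1)(2−1) = 1. Since 9.839 > 3.841, reject the null hypothesis of independence at α = 0.05.

9.839; reject H₀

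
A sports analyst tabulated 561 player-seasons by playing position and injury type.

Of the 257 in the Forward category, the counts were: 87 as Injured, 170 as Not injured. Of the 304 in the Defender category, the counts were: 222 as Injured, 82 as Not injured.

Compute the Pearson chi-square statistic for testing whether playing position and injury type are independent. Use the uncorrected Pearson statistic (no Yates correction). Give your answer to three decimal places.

Row totals: 257, 304. Column totals: 309, 252. Grand total N = 561.
Expected counts (row total × column total / N):
  Forward, Injured: 257×309/561 = 141.5561
  Forward, Not injured: 257×252/561 = 115.4439
  Defender, Injured: 304×309/561 = 167.4439
  Defender, Not injured: 304×252/561 = 136.5561
Contributions (O − E)²/E:
  (87 − 141.5561)²/141.5561 = 21.0261
  (170 − 115.4439)²/115.4439 = 25.7819
  (222 − 167.4439)²/167.4439 = 17.7753
  (82 − 136.5561)²/136.5561 = 21.7959
χ² = 21.0261 + 25.7819 + 17.7753 + 21.7959 = 86.379

86.379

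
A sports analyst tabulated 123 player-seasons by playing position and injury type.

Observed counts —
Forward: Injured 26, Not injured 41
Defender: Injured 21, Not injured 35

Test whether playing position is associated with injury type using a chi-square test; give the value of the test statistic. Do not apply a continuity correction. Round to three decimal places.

0.022

Row totals: 67, 56. Column totals: 47, 76. Grand total N = 123.
Expected counts (row total × column total / N):
  Forward, Injured: 67×47/123 = 25.6016
  Forward, Not injured: 67×76/123 = 41.3984
  Defender, Injured: 56×47/123 = 21.3984
  Defender, Not injured: 56×76/123 = 34.6016
Contributions (O − E)²/E:
  (26 − 25.6016)²/25.6016 = 0.0062
  (41 − 41.3984)²/41.3984 = 0.0038
  (21 − 21.3984)²/21.3984 = 0.0074
  (35 − 34.6016)²/34.6016 = 0.0046
χ² = 0.0062 + 0.0038 + 0.0074 + 0.0046 = 0.022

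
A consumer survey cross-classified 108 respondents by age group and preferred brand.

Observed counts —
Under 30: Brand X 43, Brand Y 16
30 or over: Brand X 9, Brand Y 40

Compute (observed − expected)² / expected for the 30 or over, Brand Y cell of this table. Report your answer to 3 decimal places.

8.381

Row total (30 or over) = 49; column total (Brand Y) = 56; N = 108.
Expected count E = 49 × 56 / 108 = 25.4074.
Contribution = (O − E)²/E = (40 − 25.4074)² / 25.4074 = 8.381.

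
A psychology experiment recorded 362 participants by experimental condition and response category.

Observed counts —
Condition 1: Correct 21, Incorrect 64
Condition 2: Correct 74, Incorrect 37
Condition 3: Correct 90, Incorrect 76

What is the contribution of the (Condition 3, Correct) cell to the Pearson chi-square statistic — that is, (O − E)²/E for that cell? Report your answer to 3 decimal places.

0.315

Row total (Condition 3) = 166; column total (Correct) = 185; N = 362.
Expected count E = 166 × 185 / 362 = 84.8343.
Contribution = (O − E)²/E = (90 − 84.8343)² / 84.8343 = 0.315.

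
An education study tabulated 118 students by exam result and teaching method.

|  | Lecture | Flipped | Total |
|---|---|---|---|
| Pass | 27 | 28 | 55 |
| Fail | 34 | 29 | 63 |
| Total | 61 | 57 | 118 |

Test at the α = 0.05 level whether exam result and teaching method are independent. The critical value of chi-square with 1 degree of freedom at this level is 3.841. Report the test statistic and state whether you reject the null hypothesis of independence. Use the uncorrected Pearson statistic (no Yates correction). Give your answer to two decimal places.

Grand total N = 118.
Expected counts (row total × column total / N):
  Pass, Lecture: 55×61/118 = 28.432
  Pass, Flipped: 55×57/118 = 26.568
  Fail, Lecture: 63×61/118 = 32.568
  Fail, Flipped: 63×57/118 = 30.432
Contributions (O − E)²/E:
  (27 − 28.432)²/28.432 = 0.0721
  (28 − 26.568)²/26.568 = 0.0772
  (34 − 32.568)²/32.568 = 0.0630
  (29 − 30.432)²/30.432 = 0.0674
χ² = 0.0721 + 0.0772 + 0.0630 + 0.0674 = 0.28
df = (2−1)(2−1) = 1. Since 0.28 < 3.841, fail to reject the null hypothesis of independence at α = 0.05.

0.28; fail to reject H₀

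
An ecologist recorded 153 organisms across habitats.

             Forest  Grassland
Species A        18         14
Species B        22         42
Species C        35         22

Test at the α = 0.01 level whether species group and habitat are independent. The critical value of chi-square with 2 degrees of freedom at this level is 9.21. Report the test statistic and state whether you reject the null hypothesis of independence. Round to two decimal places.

9.66; reject H₀

Row totals: 32, 64, 57. Column totals: 75, 78. Grand total N = 153.
Expected counts (row total × column total / N):
  Species A, Forest: 32×75/153 = 15.686
  Species A, Grassland: 32×78/153 = 16.314
  Species B, Forest: 64×75/153 = 31.373
  Species B, Grassland: 64×78/153 = 32.627
  Species C, Forest: 57×75/153 = 27.941
  Species C, Grassland: 57×78/153 = 29.059
Contributions (O − E)²/E:
  (18 − 15.686)²/15.686 = 0.3414
  (14 − 16.314)²/16.314 = 0.3282
  (22 − 31.373)²/31.373 = 2.8003
  (42 − 32.627)²/32.627 = 2.6927
  (35 − 27.941)²/27.941 = 1.7834
  (22 − 29.059)²/29.059 = 1.7148
χ² = 0.3414 + 0.3282 + 2.8003 + 2.6927 + 1.7834 + 1.7148 = 9.66
df = (3−1)(2−1) = 2. Since 9.66 > 9.21, reject the null hypothesis of independence at α = 0.01.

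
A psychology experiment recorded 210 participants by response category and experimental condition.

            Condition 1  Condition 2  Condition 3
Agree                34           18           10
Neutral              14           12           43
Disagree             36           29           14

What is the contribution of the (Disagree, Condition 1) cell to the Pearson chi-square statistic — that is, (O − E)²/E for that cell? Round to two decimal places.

0.61

Row total (Disagree) = 79; column total (Condition 1) = 84; N = 210.
Expected count E = 79 × 84 / 210 = 31.600.
Contribution = (O − E)²/E = (36 − 31.600)² / 31.600 = 0.61.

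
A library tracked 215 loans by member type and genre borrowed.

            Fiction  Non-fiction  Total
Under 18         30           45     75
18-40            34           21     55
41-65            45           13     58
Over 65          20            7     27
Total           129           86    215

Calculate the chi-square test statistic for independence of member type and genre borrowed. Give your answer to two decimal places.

Grand total N = 215.
Expected counts (row total × column total / N):
  Under 18, Fiction: 75×129/215 = 45.000
  Under 18, Non-fiction: 75×86/215 = 30.000
  18-40, Fiction: 55×129/215 = 33.000
  18-40, Non-fiction: 55×86/215 = 22.000
  41-65, Fiction: 58×129/215 = 34.800
  41-65, Non-fiction: 58×86/215 = 23.200
  Over 65, Fiction: 27×129/215 = 16.200
  Over 65, Non-fiction: 27×86/215 = 10.800
Contributions (O − E)²/E:
  (30 − 45.000)²/45.000 = 5.0000
  (45 − 30.000)²/30.000 = 7.5000
  (34 − 33.000)²/33.000 = 0.0303
  (21 − 22.000)²/22.000 = 0.0455
  (45 − 34.800)²/34.800 = 2.9897
  (13 − 23.200)²/23.200 = 4.4845
  (20 − 16.200)²/16.200 = 0.8914
  (7 − 10.800)²/10.800 = 1.3370
χ² = 5.0000 + 7.5000 + 0.0303 + 0.0455 + 2.9897 + 4.4845 + 0.8914 + 1.3370 = 22.28

22.28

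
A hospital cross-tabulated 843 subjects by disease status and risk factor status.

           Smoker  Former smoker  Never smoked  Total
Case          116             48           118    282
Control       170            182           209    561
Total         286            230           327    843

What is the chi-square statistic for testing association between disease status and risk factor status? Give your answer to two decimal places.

Grand total N = 843.
Expected counts (row total × column total / N):
  Case, Smoker: 282×286/843 = 95.673
  Case, Former smoker: 282×230/843 = 76.940
  Case, Never smoked: 282×327/843 = 109.388
  Control, Smoker: 561×286/843 = 190.327
  Control, Former smoker: 561×230/843 = 153.060
  Control, Never smoked: 561×327/843 = 217.612
Contributions (O − E)²/E:
  (116 − 95.673)²/95.673 = 4.3187
  (48 − 76.940)²/76.940 = 10.8854
  (118 − 109.388)²/109.388 = 0.6780
  (170 − 190.327)²/190.327 = 2.1709
  (182 − 153.060)²/153.060 = 5.4719
  (209 − 217.612)²/217.612 = 0.3408
χ² = 4.3187 + 10.8854 + 0.6780 + 2.1709 + 5.4719 + 0.3408 = 23.87

23.87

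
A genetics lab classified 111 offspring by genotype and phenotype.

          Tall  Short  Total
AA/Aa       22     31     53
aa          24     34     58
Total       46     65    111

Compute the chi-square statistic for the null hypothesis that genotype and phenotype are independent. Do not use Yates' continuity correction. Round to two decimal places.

0.00

Grand total N = 111.
Expected counts (row total × column total / N):
  AA/Aa, Tall: 53×46/111 = 21.964
  AA/Aa, Short: 53×65/111 = 31.036
  aa, Tall: 58×46/111 = 24.036
  aa, Short: 58×65/111 = 33.964
Contributions (O − E)²/E:
  (22 − 21.964)²/21.964 = 0.0001
  (31 − 31.036)²/31.036 = 0.0000
  (24 − 24.036)²/24.036 = 0.0001
  (34 − 33.964)²/33.964 = 0.0000
χ² = 0.0001 + 0.0000 + 0.0001 + 0.0000 = 0.00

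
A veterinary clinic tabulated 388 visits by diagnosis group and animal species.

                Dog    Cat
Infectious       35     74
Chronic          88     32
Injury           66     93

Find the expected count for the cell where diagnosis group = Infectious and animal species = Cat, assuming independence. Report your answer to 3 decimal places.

Row total (Infectious) = 109; column total (Cat) = 199; grand total N = 388.
Expected count = (row total × column total) / N = 109 × 199 / 388 = 55.905.

55.905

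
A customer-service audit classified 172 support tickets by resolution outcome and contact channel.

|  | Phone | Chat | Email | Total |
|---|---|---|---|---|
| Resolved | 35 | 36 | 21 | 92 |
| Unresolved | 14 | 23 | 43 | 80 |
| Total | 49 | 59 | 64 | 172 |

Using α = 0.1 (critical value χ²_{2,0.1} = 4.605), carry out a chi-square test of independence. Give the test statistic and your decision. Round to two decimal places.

18.68; reject H₀

Grand total N = 172.
Expected counts (row total × column total / N):
  Resolved, Phone: 92×49/172 = 26.209
  Resolved, Chat: 92×59/172 = 31.558
  Resolved, Email: 92×64/172 = 34.233
  Unresolved, Phone: 80×49/172 = 22.791
  Unresolved, Chat: 80×59/172 = 27.442
  Unresolved, Email: 80×64/172 = 29.767
Contributions (O − E)²/E:
  (35 − 26.209)²/26.209 = 2.9487
  (36 − 31.558)²/31.558 = 0.6252
  (21 − 34.233)²/34.233 = 5.1153
  (14 − 22.791)²/22.791 = 3.3909
  (23 − 27.442)²/27.442 = 0.7190
  (43 − 29.767)²/29.767 = 5.8828
χ² = 2.9487 + 0.6252 + 5.1153 + 3.3909 + 0.7190 + 5.8828 = 18.68
df = (2−1)(3−1) = 2. Since 18.68 > 4.605, reject the null hypothesis of independence at α = 0.1.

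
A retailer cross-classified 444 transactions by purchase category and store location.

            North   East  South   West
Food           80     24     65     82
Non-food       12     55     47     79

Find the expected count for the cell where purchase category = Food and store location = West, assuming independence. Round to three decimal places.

91.016

Row total (Food) = 251; column total (West) = 161; grand total N = 444.
Expected count = (row total × column total) / N = 251 × 161 / 444 = 91.016.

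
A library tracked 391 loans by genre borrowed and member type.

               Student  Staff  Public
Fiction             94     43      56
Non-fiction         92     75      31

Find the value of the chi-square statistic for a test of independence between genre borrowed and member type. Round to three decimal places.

Row totals: 193, 198. Column totals: 186, 118, 87. Grand total N = 391.
Expected counts (row total × column total / N):
  Fiction, Student: 193×186/391 = 91.8107
  Fiction, Staff: 193×118/391 = 58.2455
  Fiction, Public: 193×87/391 = 42.9437
  Non-fiction, Student: 198×186/391 = 94.1893
  Non-fiction, Staff: 198×118/391 = 59.7545
  Non-fiction, Public: 198×87/391 = 44.0563
Contributions (O − E)²/E:
  (94 − 91.8107)²/91.8107 = 0.0522
  (43 − 58.2455)²/58.2455 = 3.9904
  (56 − 42.9437)²/42.9437 = 3.9695
  (92 − 94.1893)²/94.1893 = 0.0509
  (75 − 59.7545)²/59.7545 = 3.8897
  (31 − 44.0563)²/44.0563 = 3.8693
χ² = 0.0522 + 3.9904 + 3.9695 + 0.0509 + 3.8897 + 3.8693 = 15.822

15.822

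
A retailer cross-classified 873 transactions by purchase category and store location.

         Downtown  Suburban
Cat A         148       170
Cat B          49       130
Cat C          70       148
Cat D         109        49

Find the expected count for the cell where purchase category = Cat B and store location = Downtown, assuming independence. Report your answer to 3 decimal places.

Row total (Cat B) = 179; column total (Downtown) = 376; grand total N = 873.
Expected count = (row total × column total) / N = 179 × 376 / 873 = 77.095.

77.095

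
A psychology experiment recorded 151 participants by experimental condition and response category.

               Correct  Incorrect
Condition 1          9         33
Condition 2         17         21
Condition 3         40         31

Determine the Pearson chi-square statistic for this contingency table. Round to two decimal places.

13.09

Row totals: 42, 38, 71. Column totals: 66, 85. Grand total N = 151.
Expected counts (row total × column total / N):
  Condition 1, Correct: 42×66/151 = 18.358
  Condition 1, Incorrect: 42×85/151 = 23.642
  Condition 2, Correct: 38×66/151 = 16.609
  Condition 2, Incorrect: 38×85/151 = 21.391
  Condition 3, Correct: 71×66/151 = 31.033
  Condition 3, Incorrect: 71×85/151 = 39.967
Contributions (O − E)²/E:
  (9 − 18.358)²/18.358 = 4.7702
  (33 − 23.642)²/23.642 = 3.7041
  (17 − 16.609)²/16.609 = 0.0092
  (21 − 21.391)²/21.391 = 0.0071
  (40 − 31.033)²/31.033 = 2.5910
  (31 − 39.967)²/39.967 = 2.0118
χ² = 4.7702 + 3.7041 + 0.0092 + 0.0071 + 2.5910 + 2.0118 = 13.09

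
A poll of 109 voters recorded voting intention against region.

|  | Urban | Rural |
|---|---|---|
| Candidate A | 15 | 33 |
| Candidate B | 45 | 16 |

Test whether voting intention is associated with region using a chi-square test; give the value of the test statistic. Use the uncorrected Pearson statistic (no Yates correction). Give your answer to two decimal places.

Row totals: 48, 61. Column totals: 60, 49. Grand total N = 109.
Expected counts (row total × column total / N):
  Candidate A, Urban: 48×60/109 = 26.422
  Candidate A, Rural: 48×49/109 = 21.578
  Candidate B, Urban: 61×60/109 = 33.578
  Candidate B, Rural: 61×49/109 = 27.422
Contributions (O − E)²/E:
  (15 − 26.422)²/26.422 = 4.9376
  (33 − 21.578)²/21.578 = 6.0461
  (45 − 33.578)²/33.578 = 3.8853
  (16 − 27.422)²/27.422 = 4.7576
χ² = 4.9376 + 6.0461 + 3.8853 + 4.7576 = 19.63

19.63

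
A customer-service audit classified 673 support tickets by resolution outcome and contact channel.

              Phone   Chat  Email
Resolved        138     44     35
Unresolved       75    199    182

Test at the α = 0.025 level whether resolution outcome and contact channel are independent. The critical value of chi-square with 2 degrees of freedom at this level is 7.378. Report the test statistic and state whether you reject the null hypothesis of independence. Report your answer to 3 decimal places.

151.287; reject H₀

Row totals: 217, 456. Column totals: 213, 243, 217. Grand total N = 673.
Expected counts (row total × column total / N):
  Resolved, Phone: 217×213/673 = 68.6790
  Resolved, Chat: 217×243/673 = 78.3522
  Resolved, Email: 217×217/673 = 69.9688
  Unresolved, Phone: 456×213/673 = 144.3210
  Unresolved, Chat: 456×243/673 = 164.6478
  Unresolved, Email: 456×217/673 = 147.0312
Contributions (O − E)²/E:
  (138 − 68.6790)²/68.6790 = 69.9690
  (44 − 78.3522)²/78.3522 = 15.0611
  (35 − 69.9688)²/69.9688 = 17.4766
  (75 − 144.3210)²/144.3210 = 33.2966
  (199 − 164.6478)²/164.6478 = 7.1673
  (182 − 147.0312)²/147.0312 = 8.3167
χ² = 69.9690 + 15.0611 + 17.4766 + 33.2966 + 7.1673 + 8.3167 = 151.287
df = (2−1)(3−1) = 2. Since 151.287 > 7.378, reject the null hypothesis of independence at α = 0.025.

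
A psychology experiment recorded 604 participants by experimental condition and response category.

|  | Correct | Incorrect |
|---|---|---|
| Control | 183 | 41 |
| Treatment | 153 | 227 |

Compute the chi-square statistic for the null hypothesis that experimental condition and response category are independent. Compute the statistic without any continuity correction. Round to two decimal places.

98.02

Row totals: 224, 380. Column totals: 336, 268. Grand total N = 604.
Expected counts (row total × column total / N):
  Control, Correct: 224×336/604 = 124.609
  Control, Incorrect: 224×268/604 = 99.391
  Treatment, Correct: 380×336/604 = 211.391
  Treatment, Incorrect: 380×268/604 = 168.609
Contributions (O − E)²/E:
  (183 − 124.609)²/124.609 = 27.3617
  (41 − 99.391)²/99.391 = 34.3040
  (153 − 211.391)²/211.391 = 16.1289
  (227 − 168.609)²/168.609 = 20.2214
χ² = 27.3617 + 34.3040 + 16.1289 + 20.2214 = 98.02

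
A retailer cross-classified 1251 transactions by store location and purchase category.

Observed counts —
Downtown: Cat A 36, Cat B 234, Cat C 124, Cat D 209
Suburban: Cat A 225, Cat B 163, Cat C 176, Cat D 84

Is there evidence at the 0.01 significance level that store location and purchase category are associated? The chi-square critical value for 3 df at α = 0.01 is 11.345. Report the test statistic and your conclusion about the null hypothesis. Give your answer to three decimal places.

Row totals: 603, 648. Column totals: 261, 397, 300, 293. Grand total N = 1251.
Expected counts (row total × column total / N):
  Downtown, Cat A: 603×261/1251 = 125.80576
  Downtown, Cat B: 603×397/1251 = 191.35971
  Downtown, Cat C: 603×300/1251 = 144.60432
  Downtown, Cat D: 603×293/1251 = 141.23022
  Suburban, Cat A: 648×261/1251 = 135.19424
  Suburban, Cat B: 648×397/1251 = 205.64029
  Suburban, Cat C: 648×300/1251 = 155.39568
  Suburban, Cat D: 648×293/1251 = 151.76978
Contributions (O − E)²/E:
  (36 − 125.80576)²/125.80576 = 64.1074
  (234 − 191.35971)²/191.35971 = 9.5014
  (124 − 144.60432)²/144.60432 = 2.9359
  (209 − 141.23022)²/141.23022 = 32.5195
  (225 − 135.19424)²/135.19424 = 59.6555
  (163 − 205.64029)²/205.64029 = 8.8416
  (176 − 155.39568)²/155.39568 = 2.7320
  (84 − 151.76978)²/151.76978 = 30.2612
χ² = 64.1074 + 9.5014 + 2.9359 + 32.5195 + 59.6555 + 8.8416 + 2.7320 + 30.2612 = 210.555
df = (2−1)(4−1) = 3. Since 210.555 > 11.345, reject the null hypothesis of independence at α = 0.01.

210.555; reject H₀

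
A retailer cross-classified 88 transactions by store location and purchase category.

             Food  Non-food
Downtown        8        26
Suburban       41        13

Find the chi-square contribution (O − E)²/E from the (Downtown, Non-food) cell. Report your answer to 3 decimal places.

Row total (Downtown) = 34; column total (Non-food) = 39; N = 88.
Expected count E = 34 × 39 / 88 = 15.0682.
Contribution = (O − E)²/E = (26 − 15.0682)² / 15.0682 = 7.931.

7.931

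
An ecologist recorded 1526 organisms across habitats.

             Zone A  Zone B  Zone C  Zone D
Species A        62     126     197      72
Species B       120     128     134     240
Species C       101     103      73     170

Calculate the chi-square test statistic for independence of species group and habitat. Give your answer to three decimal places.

138.414

Row totals: 457, 622, 447. Column totals: 283, 357, 404, 482. Grand total N = 1526.
Expected counts (row total × column total / N):
  Species A, Zone A: 457×283/1526 = 84.75164
  Species A, Zone B: 457×357/1526 = 106.91284
  Species A, Zone C: 457×404/1526 = 120.98820
  Species A, Zone D: 457×482/1526 = 144.34731
  Species B, Zone A: 622×283/1526 = 115.35125
  Species B, Zone B: 622×357/1526 = 145.51376
  Species B, Zone C: 622×404/1526 = 164.67104
  Species B, Zone D: 622×482/1526 = 196.46396
  Species C, Zone A: 447×283/1526 = 82.89712
  Species C, Zone B: 447×357/1526 = 104.57339
  Species C, Zone C: 447×404/1526 = 118.34076
  Species C, Zone D: 447×482/1526 = 141.18873
Contributions (O − E)²/E:
  (62 − 84.75164)²/84.75164 = 6.1077
  (126 − 106.91284)²/106.91284 = 3.4076
  (197 − 120.98820)²/120.98820 = 47.7550
  (72 − 144.34731)²/144.34731 = 36.2607
  (120 − 115.35125)²/115.35125 = 0.1873
  (128 − 145.51376)²/145.51376 = 2.1079
  (134 − 164.67104)²/164.67104 = 5.7127
  (240 − 196.46396)²/196.46396 = 9.6475
  (101 − 82.89712)²/82.89712 = 3.9533
  (103 − 104.57339)²/104.57339 = 0.0237
  (73 − 118.34076)²/118.34076 = 17.3717
  (170 − 141.18873)²/141.18873 = 5.8793
χ² = 6.1077 + 3.4076 + 47.7550 + 36.2607 + 0.1873 + 2.1079 + 5.7127 + 9.6475 + 3.9533 + 0.0237 + 17.3717 + 5.8793 = 138.414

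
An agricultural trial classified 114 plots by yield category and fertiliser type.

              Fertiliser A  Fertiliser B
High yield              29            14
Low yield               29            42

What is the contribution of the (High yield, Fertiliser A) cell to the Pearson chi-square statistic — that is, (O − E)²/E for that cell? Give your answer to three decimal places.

2.319

Row total (High yield) = 43; column total (Fertiliser A) = 58; N = 114.
Expected count E = 43 × 58 / 114 = 21.8772.
Contribution = (O − E)²/E = (29 − 21.8772)² / 21.8772 = 2.319.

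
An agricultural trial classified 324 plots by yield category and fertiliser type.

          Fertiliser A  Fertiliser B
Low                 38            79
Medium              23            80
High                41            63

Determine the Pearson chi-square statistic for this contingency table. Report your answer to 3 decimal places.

Row totals: 117, 103, 104. Column totals: 102, 222. Grand total N = 324.
Expected counts (row total × column total / N):
  Low, Fertiliser A: 117×102/324 = 36.8333
  Low, Fertiliser B: 117×222/324 = 80.1667
  Medium, Fertiliser A: 103×102/324 = 32.4259
  Medium, Fertiliser B: 103×222/324 = 70.5741
  High, Fertiliser A: 104×102/324 = 32.7407
  High, Fertiliser B: 104×222/324 = 71.2593
Contributions (O − E)²/E:
  (38 − 36.8333)²/36.8333 = 0.0370
  (79 − 80.1667)²/80.1667 = 0.0170
  (23 − 32.4259)²/32.4259 = 2.7400
  (80 − 70.5741)²/70.5741 = 1.2589
  (41 − 32.7407)²/32.7407 = 2.0835
  (63 − 71.2593)²/71.2593 = 0.9573
χ² = 0.0370 + 0.0170 + 2.7400 + 1.2589 + 2.0835 + 0.9573 = 7.094

7.094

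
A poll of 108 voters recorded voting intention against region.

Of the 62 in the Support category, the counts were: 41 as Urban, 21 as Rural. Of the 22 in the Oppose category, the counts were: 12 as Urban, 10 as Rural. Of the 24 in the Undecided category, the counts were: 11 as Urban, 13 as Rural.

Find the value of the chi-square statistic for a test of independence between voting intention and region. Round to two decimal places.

Row totals: 62, 22, 24. Column totals: 64, 44. Grand total N = 108.
Expected counts (row total × column total / N):
  Support, Urban: 62×64/108 = 36.741
  Support, Rural: 62×44/108 = 25.259
  Oppose, Urban: 22×64/108 = 13.037
  Oppose, Rural: 22×44/108 = 8.963
  Undecided, Urban: 24×64/108 = 14.222
  Undecided, Rural: 24×44/108 = 9.778
Contributions (O − E)²/E:
  (41 − 36.741)²/36.741 = 0.4937
  (21 − 25.259)²/25.259 = 0.7181
  (12 − 13.037)²/13.037 = 0.0825
  (10 − 8.963)²/8.963 = 0.1200
  (11 − 14.222)²/14.222 = 0.7299
  (13 − 9.778)²/9.778 = 1.0617
χ² = 0.4937 + 0.7181 + 0.0825 + 0.1200 + 0.7299 + 1.0617 = 3.21

3.21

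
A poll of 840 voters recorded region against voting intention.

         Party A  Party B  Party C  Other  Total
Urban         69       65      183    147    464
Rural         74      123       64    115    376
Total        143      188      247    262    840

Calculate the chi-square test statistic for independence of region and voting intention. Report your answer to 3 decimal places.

Grand total N = 840.
Expected counts (row total × column total / N):
  Urban, Party A: 464×143/840 = 78.9905
  Urban, Party B: 464×188/840 = 103.8476
  Urban, Party C: 464×247/840 = 136.4381
  Urban, Other: 464×262/840 = 144.7238
  Rural, Party A: 376×143/840 = 64.0095
  Rural, Party B: 376×188/840 = 84.1524
  Rural, Party C: 376×247/840 = 110.5619
  Rural, Other: 376×262/840 = 117.2762
Contributions (O − E)²/E:
  (69 − 78.9905)²/78.9905 = 1.2636
  (65 − 103.8476)²/103.8476 = 14.5322
  (183 − 136.4381)²/136.4381 = 15.8901
  (147 − 144.7238)²/144.7238 = 0.0358
  (74 − 64.0095)²/64.0095 = 1.5593
  (123 − 84.1524)²/84.1524 = 17.9334
  (64 − 110.5619)²/110.5619 = 19.6090
  (115 − 117.2762)²/117.2762 = 0.0442
χ² = 1.2636 + 14.5322 + 15.8901 + 0.0358 + 1.5593 + 17.9334 + 19.6090 + 0.0442 = 70.868

70.868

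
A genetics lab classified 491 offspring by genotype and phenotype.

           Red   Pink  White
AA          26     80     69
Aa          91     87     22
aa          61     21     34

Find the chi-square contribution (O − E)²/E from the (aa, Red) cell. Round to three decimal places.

8.537

Row total (aa) = 116; column total (Red) = 178; N = 491.
Expected count E = 116 × 178 / 491 = 42.0530.
Contribution = (O − E)²/E = (61 − 42.0530)² / 42.0530 = 8.537.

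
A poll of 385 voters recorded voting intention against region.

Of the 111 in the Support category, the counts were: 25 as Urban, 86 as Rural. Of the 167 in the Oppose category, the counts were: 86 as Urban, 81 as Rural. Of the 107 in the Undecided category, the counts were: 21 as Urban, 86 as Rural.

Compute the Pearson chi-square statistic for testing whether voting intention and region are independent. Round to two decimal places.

38.98

Row totals: 111, 167, 107. Column totals: 132, 253. Grand total N = 385.
Expected counts (row total × column total / N):
  Support, Urban: 111×132/385 = 38.057
  Support, Rural: 111×253/385 = 72.943
  Oppose, Urban: 167×132/385 = 57.257
  Oppose, Rural: 167×253/385 = 109.743
  Undecided, Urban: 107×132/385 = 36.686
  Undecided, Rural: 107×253/385 = 70.314
Contributions (O − E)²/E:
  (25 − 38.057)²/38.057 = 4.4797
  (86 − 72.943)²/72.943 = 2.3372
  (86 − 57.257)²/57.257 = 14.4290
  (81 − 109.743)²/109.743 = 7.5281
  (21 − 36.686)²/36.686 = 6.7069
  (86 − 70.314)²/70.314 = 3.4993
χ² = 4.4797 + 2.3372 + 14.4290 + 7.5281 + 6.7069 + 3.4993 = 38.98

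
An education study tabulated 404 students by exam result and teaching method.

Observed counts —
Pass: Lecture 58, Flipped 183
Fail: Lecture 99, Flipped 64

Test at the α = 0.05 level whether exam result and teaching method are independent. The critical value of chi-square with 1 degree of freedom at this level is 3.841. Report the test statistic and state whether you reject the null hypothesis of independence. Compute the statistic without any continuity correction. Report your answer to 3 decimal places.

Row totals: 241, 163. Column totals: 157, 247. Grand total N = 404.
Expected counts (row total × column total / N):
  Pass, Lecture: 241×157/404 = 93.6559
  Pass, Flipped: 241×247/404 = 147.3441
  Fail, Lecture: 163×157/404 = 63.3441
  Fail, Flipped: 163×247/404 = 99.6559
Contributions (O − E)²/E:
  (58 − 93.6559)²/93.6559 = 13.5746
  (183 − 147.3441)²/147.3441 = 8.6284
  (99 − 63.3441)²/63.3441 = 20.0704
  (64 − 99.6559)²/99.6559 = 12.7573
χ² = 13.5746 + 8.6284 + 20.0704 + 12.7573 = 55.031
df = (2−1)(2−1) = 1. Since 55.031 > 3.841, reject the null hypothesis of independence at α = 0.05.

55.031; reject H₀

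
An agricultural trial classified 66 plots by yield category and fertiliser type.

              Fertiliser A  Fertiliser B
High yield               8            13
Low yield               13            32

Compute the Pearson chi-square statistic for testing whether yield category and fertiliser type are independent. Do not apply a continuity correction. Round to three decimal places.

0.559

Row totals: 21, 45. Column totals: 21, 45. Grand total N = 66.
Expected counts (row total × column total / N):
  High yield, Fertiliser A: 21×21/66 = 6.68182
  High yield, Fertiliser B: 21×45/66 = 14.31818
  Low yield, Fertiliser A: 45×21/66 = 14.31818
  Low yield, Fertiliser B: 45×45/66 = 30.68182
Contributions (O − E)²/E:
  (8 − 6.68182)²/6.68182 = 0.2600
  (13 − 14.31818)²/14.31818 = 0.1214
  (13 − 14.31818)²/14.31818 = 0.1214
  (32 − 30.68182)²/30.68182 = 0.0566
χ² = 0.2600 + 0.1214 + 0.1214 + 0.0566 = 0.559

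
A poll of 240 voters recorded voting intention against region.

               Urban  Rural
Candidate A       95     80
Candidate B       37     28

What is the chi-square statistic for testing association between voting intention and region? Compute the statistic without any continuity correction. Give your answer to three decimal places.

0.133

Row totals: 175, 65. Column totals: 132, 108. Grand total N = 240.
Expected counts (row total × column total / N):
  Candidate A, Urban: 175×132/240 = 96.2500
  Candidate A, Rural: 175×108/240 = 78.7500
  Candidate B, Urban: 65×132/240 = 35.7500
  Candidate B, Rural: 65×108/240 = 29.2500
Contributions (O − E)²/E:
  (95 − 96.2500)²/96.2500 = 0.0162
  (80 − 78.7500)²/78.7500 = 0.0198
  (37 − 35.7500)²/35.7500 = 0.0437
  (28 − 29.2500)²/29.2500 = 0.0534
χ² = 0.0162 + 0.0198 + 0.0437 + 0.0534 = 0.133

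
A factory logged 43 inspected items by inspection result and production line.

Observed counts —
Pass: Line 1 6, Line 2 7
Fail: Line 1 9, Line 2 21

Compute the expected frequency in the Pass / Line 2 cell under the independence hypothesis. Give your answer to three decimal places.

Row total (Pass) = 13; column total (Line 2) = 28; grand total N = 43.
Expected count = (row total × column total) / N = 13 × 28 / 43 = 8.465.

8.465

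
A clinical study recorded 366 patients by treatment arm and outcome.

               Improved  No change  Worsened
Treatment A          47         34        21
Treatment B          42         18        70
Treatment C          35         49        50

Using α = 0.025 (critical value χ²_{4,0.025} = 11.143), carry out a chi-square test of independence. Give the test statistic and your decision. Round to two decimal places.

Row totals: 102, 130, 134. Column totals: 124, 101, 141. Grand total N = 366.
Expected counts (row total × column total / N):
  Treatment A, Improved: 102×124/366 = 34.557
  Treatment A, No change: 102×101/366 = 28.148
  Treatment A, Worsened: 102×141/366 = 39.295
  Treatment B, Improved: 130×124/366 = 44.044
  Treatment B, No change: 130×101/366 = 35.874
  Treatment B, Worsened: 130×141/366 = 50.082
  Treatment C, Improved: 134×124/366 = 45.399
  Treatment C, No change: 134×101/366 = 36.978
  Treatment C, Worsened: 134×141/366 = 51.623
Contributions (O − E)²/E:
  (47 − 34.557)²/34.557 = 4.4804
  (34 − 28.148)²/28.148 = 1.2166
  (21 − 39.295)²/39.295 = 8.5178
  (42 − 44.044)²/44.044 = 0.0949
  (18 − 35.874)²/35.874 = 8.9056
  (70 − 50.082)²/50.082 = 7.9215
  (35 − 45.399)²/45.399 = 2.3820
  (49 − 36.978)²/36.978 = 3.9085
  (50 − 51.623)²/51.623 = 0.0510
χ² = 4.4804 + 1.2166 + 8.5178 + 0.0949 + 8.9056 + 7.9215 + 2.3820 + 3.9085 + 0.0510 = 37.48
df = (3−1)(3−1) = 4. Since 37.48 > 11.143, reject the null hypothesis of independence at α = 0.025.

37.48; reject H₀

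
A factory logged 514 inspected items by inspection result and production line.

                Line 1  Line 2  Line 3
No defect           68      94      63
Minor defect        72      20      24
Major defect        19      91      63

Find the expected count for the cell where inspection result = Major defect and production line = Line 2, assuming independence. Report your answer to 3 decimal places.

Row total (Major defect) = 173; column total (Line 2) = 205; grand total N = 514.
Expected count = (row total × column total) / N = 173 × 205 / 514 = 68.998.

68.998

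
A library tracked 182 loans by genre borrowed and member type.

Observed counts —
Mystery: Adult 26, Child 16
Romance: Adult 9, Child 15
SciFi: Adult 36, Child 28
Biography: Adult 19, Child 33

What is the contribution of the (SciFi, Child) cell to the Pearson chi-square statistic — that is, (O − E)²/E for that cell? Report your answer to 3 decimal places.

Row total (SciFi) = 64; column total (Child) = 92; N = 182.
Expected count E = 64 × 92 / 182 = 32.3516.
Contribution = (O − E)²/E = (28 − 32.3516)² / 32.3516 = 0.585.

0.585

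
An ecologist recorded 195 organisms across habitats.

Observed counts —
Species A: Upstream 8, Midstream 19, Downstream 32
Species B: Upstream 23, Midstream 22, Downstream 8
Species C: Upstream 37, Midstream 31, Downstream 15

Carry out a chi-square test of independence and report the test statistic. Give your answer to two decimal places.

32.12

Row totals: 59, 53, 83. Column totals: 68, 72, 55. Grand total N = 195.
Expected counts (row total × column total / N):
  Species A, Upstream: 59×68/195 = 20.5744
  Species A, Midstream: 59×72/195 = 21.7846
  Species A, Downstream: 59×55/195 = 16.6410
  Species B, Upstream: 53×68/195 = 18.4821
  Species B, Midstream: 53×72/195 = 19.5692
  Species B, Downstream: 53×55/195 = 14.9487
  Species C, Upstream: 83×68/195 = 28.9436
  Species C, Midstream: 83×72/195 = 30.6462
  Species C, Downstream: 83×55/195 = 23.4103
Contributions (O − E)²/E:
  (8 − 20.5744)²/20.5744 = 7.6851
  (19 − 21.7846)²/21.7846 = 0.3559
  (32 − 16.6410)²/16.6410 = 14.1758
  (23 − 18.4821)²/18.4821 = 1.1044
  (22 − 19.5692)²/19.5692 = 0.3019
  (8 − 14.9487)²/14.9487 = 3.2300
  (37 − 28.9436)²/28.9436 = 2.2425
  (31 − 30.6462)²/30.6462 = 0.0041
  (15 − 23.4103)²/23.4103 = 3.0215
χ² = 7.6851 + 0.3559 + 14.1758 + 1.1044 + 0.3019 + 3.2300 + 2.2425 + 0.0041 + 3.0215 = 32.12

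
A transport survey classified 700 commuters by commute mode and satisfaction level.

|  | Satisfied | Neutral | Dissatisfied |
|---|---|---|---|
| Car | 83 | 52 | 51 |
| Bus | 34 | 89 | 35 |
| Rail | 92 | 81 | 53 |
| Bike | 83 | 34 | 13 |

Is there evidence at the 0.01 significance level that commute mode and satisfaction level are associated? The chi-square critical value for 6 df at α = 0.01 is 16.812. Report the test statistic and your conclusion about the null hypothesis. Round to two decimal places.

Row totals: 186, 158, 226, 130. Column totals: 292, 256, 152. Grand total N = 700.
Expected counts (row total × column total / N):
  Car, Satisfied: 186×292/700 = 77.58857
  Car, Neutral: 186×256/700 = 68.02286
  Car, Dissatisfied: 186×152/700 = 40.38857
  Bus, Satisfied: 158×292/700 = 65.90857
  Bus, Neutral: 158×256/700 = 57.78286
  Bus, Dissatisfied: 158×152/700 = 34.30857
  Rail, Satisfied: 226×292/700 = 94.27429
  Rail, Neutral: 226×256/700 = 82.65143
  Rail, Dissatisfied: 226×152/700 = 49.07429
  Bike, Satisfied: 130×292/700 = 54.22857
  Bike, Neutral: 130×256/700 = 47.54286
  Bike, Dissatisfied: 130×152/700 = 28.22857
Contributions (O − E)²/E:
  (83 − 77.58857)²/77.58857 = 0.3774
  (52 − 68.02286)²/68.02286 = 3.7742
  (51 − 40.38857)²/40.38857 = 2.7880
  (34 − 65.90857)²/65.90857 = 15.4480
  (89 − 57.78286)²/57.78286 = 16.8650
  (35 − 34.30857)²/34.30857 = 0.0139
  (92 − 94.27429)²/94.27429 = 0.0549
  (81 − 82.65143)²/82.65143 = 0.0330
  (53 − 49.07429)²/49.07429 = 0.3140
  (83 − 54.22857)²/54.22857 = 15.2649
  (34 − 47.54286)²/47.54286 = 3.8578
  (13 − 28.22857)²/28.22857 = 8.2154
χ² = 0.3774 + 3.7742 + 2.7880 + 15.4480 + 16.8650 + 0.0139 + 0.0549 + 0.0330 + 0.3140 + 15.2649 + 3.8578 + 8.2154 = 67.01
df = (4−1)(3−1) = 6. Since 67.01 > 16.812, reject the null hypothesis of independence at α = 0.01.

67.01; reject H₀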